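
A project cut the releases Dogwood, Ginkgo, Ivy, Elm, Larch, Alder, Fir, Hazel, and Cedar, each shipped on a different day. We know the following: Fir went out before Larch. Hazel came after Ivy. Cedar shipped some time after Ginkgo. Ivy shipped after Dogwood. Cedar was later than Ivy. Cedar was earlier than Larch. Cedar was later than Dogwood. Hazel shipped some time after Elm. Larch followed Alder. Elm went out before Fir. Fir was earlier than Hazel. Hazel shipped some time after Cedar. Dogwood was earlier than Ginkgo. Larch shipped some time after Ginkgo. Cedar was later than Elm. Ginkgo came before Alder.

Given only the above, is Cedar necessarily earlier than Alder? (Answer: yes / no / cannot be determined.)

No chain of stated constraints runs from Cedar to Alder, and none runs from Alder to Cedar either.
So the relative order of Cedar and Alder is not fixed by the given facts.

cannot be determined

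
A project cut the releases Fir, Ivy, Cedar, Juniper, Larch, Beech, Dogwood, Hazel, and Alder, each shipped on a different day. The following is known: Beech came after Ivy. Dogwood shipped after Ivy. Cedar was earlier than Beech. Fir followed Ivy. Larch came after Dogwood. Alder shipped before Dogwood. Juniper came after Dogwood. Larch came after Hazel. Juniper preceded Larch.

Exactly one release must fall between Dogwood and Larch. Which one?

Tracing the constraints gives Dogwood → Juniper → Larch, so Juniper sits after Dogwood and before Larch.
No other release is forced both after Dogwood and before Larch.

Juniper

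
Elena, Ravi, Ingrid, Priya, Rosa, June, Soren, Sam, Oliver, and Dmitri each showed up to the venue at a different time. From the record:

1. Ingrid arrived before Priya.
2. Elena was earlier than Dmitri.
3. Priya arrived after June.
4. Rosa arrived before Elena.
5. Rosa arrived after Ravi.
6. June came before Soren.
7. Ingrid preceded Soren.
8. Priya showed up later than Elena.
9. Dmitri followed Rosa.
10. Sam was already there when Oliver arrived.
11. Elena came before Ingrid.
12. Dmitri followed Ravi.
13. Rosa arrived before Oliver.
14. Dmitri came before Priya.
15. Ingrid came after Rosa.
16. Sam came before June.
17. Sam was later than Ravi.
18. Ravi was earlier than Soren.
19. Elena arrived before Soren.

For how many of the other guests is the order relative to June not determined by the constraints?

5

Forced before June: Ravi and Sam; forced after June: Priya and Soren.
That leaves Dmitri, Elena, Ingrid, Oliver, and Rosa with no forced order relative to June — 5.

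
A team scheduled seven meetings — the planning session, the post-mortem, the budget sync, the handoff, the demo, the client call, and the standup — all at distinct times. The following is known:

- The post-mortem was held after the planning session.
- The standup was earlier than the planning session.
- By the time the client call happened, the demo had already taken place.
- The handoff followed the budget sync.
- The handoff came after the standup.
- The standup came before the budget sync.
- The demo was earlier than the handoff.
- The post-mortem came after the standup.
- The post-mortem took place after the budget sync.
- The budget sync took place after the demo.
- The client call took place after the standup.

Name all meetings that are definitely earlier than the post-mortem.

Directly stated before the post-mortem: the budget sync, the planning session, and the standup.
The demo reaches the post-mortem via the demo → the budget sync → the post-mortem.
No chain forces the client call (or any of the others) ahead of the post-mortem.

the budget sync, the demo, the planning session, the standup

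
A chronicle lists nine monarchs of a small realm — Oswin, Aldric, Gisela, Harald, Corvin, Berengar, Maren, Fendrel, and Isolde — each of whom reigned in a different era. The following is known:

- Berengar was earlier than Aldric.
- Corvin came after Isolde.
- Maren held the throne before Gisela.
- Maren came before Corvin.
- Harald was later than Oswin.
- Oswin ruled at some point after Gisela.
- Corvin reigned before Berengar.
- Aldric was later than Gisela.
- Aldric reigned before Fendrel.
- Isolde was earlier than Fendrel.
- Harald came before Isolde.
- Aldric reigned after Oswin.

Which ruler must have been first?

Maren has a chain of constraints placing them before every other ruler, so Maren must be first.

Maren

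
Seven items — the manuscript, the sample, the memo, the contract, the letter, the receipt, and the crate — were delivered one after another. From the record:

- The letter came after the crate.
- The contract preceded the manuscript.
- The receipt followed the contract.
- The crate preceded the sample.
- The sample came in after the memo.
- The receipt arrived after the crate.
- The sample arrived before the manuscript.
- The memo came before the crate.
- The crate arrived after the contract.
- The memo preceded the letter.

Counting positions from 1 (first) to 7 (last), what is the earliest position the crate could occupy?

3

The contract and the memo must both come before the crate — 2 forced predecessors.
Nothing else is forced ahead of the crate, so its earliest slot is position 2 + 1 = 3.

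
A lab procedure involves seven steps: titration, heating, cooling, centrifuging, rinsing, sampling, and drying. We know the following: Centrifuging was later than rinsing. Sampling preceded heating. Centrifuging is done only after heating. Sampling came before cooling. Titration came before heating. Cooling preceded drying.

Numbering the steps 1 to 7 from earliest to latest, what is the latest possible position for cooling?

Cooling must come before drying — 1 step forced after it.
Everything else can be placed before cooling in some valid order, so cooling can sit as late as position 7 − 1 = 6.

6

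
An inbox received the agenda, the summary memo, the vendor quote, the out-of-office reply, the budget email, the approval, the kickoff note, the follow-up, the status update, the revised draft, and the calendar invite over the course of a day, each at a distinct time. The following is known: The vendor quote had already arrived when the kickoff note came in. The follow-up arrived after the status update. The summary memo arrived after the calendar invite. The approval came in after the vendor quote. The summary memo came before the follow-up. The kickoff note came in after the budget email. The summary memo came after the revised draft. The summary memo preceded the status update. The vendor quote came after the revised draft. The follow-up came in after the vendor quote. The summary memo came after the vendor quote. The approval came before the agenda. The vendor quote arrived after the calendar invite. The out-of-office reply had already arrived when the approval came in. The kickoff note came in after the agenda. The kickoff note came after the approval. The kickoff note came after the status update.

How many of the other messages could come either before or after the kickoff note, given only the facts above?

1

Forced before the kickoff note: the agenda, the approval, the budget email, the calendar invite, the out-of-office reply, the revised draft, the status update, the summary memo, and the vendor quote.
That leaves the follow-up with no forced order relative to the kickoff note — 1.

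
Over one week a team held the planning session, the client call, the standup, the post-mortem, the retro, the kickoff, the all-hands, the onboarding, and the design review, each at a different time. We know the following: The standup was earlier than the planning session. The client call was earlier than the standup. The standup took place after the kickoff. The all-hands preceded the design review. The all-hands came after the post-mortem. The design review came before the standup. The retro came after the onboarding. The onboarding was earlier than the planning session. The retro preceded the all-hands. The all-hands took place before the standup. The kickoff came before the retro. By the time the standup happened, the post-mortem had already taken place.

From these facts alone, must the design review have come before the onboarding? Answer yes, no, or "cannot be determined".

Tracing the constraints gives the onboarding → the retro → the all-hands → the design review, so the onboarding must come before the design review.
That means the design review cannot be before the onboarding.

no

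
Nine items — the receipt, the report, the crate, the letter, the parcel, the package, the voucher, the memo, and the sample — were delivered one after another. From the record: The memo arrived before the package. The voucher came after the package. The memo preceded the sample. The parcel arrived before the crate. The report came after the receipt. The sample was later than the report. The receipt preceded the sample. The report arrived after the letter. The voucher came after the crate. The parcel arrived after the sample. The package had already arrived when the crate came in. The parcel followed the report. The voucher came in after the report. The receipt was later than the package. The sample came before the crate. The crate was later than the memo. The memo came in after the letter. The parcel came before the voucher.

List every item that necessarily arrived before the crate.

Directly stated before the crate: the memo, the package, the parcel, and the sample.
The letter reaches the crate via the letter → the memo → the crate.
The receipt reaches the crate via the receipt → the sample → the crate.
The report reaches the crate via the report → the parcel → the crate.
No chain forces the voucher ahead of the crate.

the letter, the memo, the package, the parcel, the receipt, the report, the sample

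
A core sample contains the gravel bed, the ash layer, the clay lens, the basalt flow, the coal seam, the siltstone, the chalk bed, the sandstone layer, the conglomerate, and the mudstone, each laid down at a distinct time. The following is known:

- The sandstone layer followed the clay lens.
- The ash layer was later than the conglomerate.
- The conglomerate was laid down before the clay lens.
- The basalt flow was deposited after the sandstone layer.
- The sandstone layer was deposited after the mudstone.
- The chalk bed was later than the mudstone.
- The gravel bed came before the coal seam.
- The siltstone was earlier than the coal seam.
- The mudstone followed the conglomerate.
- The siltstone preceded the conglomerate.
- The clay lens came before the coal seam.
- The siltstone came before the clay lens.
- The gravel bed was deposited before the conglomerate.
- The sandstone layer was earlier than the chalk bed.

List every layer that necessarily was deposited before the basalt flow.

the clay lens, the conglomerate, the gravel bed, the mudstone, the sandstone layer, the siltstone

Directly stated before the basalt flow: the sandstone layer.
The clay lens reaches the basalt flow via the clay lens → the sandstone layer → the basalt flow.
The conglomerate reaches the basalt flow via the conglomerate → the mudstone → the sandstone layer → the basalt flow.
The gravel bed reaches the basalt flow via the gravel bed → the conglomerate → the mudstone → the sandstone layer → the basalt flow.
Likewise the mudstone and the siltstone each reach the basalt flow by chaining the stated constraints.
No chain forces the chalk bed (or any of the others) ahead of the basalt flow.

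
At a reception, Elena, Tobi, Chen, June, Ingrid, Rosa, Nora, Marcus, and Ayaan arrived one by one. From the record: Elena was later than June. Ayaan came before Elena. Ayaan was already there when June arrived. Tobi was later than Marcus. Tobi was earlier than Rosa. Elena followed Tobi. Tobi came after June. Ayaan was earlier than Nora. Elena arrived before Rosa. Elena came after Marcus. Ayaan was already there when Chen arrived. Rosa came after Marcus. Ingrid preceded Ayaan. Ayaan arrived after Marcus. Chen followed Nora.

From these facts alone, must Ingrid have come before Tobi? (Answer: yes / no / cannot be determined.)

Chain the constraints: Ingrid → Ayaan → June → Tobi. Each link is directly stated, so Ingrid comes before Tobi.

yes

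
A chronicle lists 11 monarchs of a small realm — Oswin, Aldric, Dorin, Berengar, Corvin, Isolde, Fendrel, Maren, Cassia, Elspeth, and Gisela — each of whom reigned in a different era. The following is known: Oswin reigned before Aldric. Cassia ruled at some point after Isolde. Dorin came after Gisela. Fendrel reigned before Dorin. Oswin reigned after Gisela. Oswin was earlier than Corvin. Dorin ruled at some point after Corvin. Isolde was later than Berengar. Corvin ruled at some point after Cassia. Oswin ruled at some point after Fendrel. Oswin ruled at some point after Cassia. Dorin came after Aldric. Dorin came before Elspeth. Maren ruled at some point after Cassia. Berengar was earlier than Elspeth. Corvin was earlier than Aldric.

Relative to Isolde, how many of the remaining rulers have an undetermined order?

Forced before Isolde: Berengar; forced after Isolde: Aldric, Cassia, Corvin, Dorin, Elspeth, Maren, and Oswin.
That leaves Fendrel and Gisela with no forced order relative to Isolde — 2.

2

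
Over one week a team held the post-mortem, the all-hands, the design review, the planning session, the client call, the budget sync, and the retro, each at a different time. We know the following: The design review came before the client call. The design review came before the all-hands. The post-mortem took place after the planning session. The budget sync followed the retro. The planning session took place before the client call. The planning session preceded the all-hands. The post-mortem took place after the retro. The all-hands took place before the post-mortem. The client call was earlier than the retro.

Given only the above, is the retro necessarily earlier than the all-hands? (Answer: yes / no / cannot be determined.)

No chain of stated constraints runs from the retro to the all-hands, and none runs from the all-hands to the retro either.
So the relative order of the retro and the all-hands is not fixed by the given facts.

cannot be determined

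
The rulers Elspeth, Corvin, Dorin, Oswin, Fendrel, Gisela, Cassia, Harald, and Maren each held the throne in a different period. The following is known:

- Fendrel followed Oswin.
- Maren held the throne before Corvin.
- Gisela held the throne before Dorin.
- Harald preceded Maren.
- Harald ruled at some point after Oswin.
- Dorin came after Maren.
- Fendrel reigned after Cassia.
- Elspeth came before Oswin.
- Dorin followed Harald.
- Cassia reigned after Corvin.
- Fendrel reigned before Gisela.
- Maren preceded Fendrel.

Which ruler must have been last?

Every other ruler has a chain of constraints placing them before Dorin, so Dorin is last.

Dorin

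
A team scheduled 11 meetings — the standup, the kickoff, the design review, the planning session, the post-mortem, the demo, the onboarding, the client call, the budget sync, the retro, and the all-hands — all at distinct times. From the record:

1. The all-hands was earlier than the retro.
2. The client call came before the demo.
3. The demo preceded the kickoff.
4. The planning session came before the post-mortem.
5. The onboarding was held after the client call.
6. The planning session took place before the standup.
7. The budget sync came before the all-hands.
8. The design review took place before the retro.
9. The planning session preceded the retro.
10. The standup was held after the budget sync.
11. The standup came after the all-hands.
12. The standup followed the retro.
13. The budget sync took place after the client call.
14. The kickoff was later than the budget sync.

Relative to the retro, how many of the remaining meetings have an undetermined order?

Forced before the retro: the all-hands, the budget sync, the client call, the design review, and the planning session; forced after the retro: the standup.
That leaves the demo, the kickoff, the onboarding, and the post-mortem with no forced order relative to the retro — 4.

4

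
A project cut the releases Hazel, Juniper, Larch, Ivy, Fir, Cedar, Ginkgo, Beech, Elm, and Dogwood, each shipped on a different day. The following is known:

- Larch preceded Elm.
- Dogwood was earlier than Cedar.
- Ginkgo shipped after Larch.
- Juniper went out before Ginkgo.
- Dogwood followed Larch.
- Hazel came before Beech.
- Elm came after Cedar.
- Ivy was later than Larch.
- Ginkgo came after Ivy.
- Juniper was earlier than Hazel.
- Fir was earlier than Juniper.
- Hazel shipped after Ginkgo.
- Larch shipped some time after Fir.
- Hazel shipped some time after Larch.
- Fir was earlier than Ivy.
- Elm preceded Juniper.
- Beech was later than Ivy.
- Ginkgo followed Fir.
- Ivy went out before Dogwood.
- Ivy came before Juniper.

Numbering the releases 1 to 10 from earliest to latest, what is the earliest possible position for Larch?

Fir must come before Larch — 1 forced predecessor.
Nothing else is forced ahead of Larch, so its earliest slot is position 1 + 1 = 2.

2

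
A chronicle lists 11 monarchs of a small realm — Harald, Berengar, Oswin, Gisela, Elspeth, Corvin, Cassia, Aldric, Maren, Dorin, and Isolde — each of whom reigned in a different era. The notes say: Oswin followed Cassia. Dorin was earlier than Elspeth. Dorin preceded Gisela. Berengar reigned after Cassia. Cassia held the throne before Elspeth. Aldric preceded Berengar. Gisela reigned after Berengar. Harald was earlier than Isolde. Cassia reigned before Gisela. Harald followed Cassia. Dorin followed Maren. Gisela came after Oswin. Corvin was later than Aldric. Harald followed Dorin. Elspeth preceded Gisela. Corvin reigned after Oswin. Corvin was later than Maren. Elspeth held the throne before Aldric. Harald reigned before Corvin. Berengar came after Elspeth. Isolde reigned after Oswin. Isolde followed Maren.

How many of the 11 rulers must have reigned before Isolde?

5

Directly stated before Isolde: Harald, Maren, and Oswin.
Cassia reaches Isolde via Cassia → Harald → Isolde.
Dorin reaches Isolde via Dorin → Harald → Isolde.
No chain forces Gisela (or any of the others) ahead of Isolde.
That's Cassia, Dorin, Harald, Maren, and Oswin — 5 in all.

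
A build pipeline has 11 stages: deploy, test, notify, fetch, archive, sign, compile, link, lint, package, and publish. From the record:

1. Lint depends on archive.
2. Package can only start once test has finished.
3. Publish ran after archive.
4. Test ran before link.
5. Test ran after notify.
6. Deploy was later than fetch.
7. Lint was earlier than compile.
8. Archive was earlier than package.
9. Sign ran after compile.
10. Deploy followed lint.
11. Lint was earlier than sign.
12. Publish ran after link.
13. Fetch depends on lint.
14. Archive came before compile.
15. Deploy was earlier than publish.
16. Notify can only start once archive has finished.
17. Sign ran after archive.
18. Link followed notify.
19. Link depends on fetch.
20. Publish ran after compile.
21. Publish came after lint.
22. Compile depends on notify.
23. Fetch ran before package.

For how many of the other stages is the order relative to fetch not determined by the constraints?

Forced before fetch: archive and lint; forced after fetch: deploy, link, package, and publish.
That leaves compile, notify, sign, and test with no forced order relative to fetch — 4.

4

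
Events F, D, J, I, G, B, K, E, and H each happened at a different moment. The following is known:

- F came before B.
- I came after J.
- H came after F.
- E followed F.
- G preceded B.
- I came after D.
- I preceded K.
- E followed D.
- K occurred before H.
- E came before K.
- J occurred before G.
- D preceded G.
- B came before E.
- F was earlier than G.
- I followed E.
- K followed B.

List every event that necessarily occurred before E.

Directly stated before E: B, D, and F.
G reaches E via G → B → E.
J reaches E via J → G → B → E.
No chain forces I (or any of the others) ahead of E.

B, D, F, G, J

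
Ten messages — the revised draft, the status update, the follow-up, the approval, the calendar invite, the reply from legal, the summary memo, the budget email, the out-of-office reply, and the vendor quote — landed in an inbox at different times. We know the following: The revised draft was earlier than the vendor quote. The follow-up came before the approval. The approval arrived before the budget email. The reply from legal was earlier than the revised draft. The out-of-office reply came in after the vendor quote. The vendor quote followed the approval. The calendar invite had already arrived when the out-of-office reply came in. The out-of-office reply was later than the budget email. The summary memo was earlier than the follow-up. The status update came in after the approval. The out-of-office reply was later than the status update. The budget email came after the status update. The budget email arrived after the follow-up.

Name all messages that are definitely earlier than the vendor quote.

the approval, the follow-up, the reply from legal, the revised draft, the summary memo

Directly stated before the vendor quote: the approval and the revised draft.
The follow-up reaches the vendor quote via the follow-up → the approval → the vendor quote.
The reply from legal reaches the vendor quote via the reply from legal → the revised draft → the vendor quote.
The summary memo reaches the vendor quote via the summary memo → the follow-up → the approval → the vendor quote.
No chain forces the status update (or any of the others) ahead of the vendor quote.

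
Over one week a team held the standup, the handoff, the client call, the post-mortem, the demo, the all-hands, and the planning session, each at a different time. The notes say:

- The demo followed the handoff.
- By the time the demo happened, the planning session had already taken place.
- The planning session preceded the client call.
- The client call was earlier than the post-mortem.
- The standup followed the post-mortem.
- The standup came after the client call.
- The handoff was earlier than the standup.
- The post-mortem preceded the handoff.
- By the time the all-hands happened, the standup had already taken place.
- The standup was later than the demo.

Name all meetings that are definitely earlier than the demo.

the client call, the handoff, the planning session, the post-mortem

Directly stated before the demo: the handoff and the planning session.
The client call reaches the demo via the client call → the post-mortem → the handoff → the demo.
The post-mortem reaches the demo via the post-mortem → the handoff → the demo.
No chain forces the standup (or any of the others) ahead of the demo.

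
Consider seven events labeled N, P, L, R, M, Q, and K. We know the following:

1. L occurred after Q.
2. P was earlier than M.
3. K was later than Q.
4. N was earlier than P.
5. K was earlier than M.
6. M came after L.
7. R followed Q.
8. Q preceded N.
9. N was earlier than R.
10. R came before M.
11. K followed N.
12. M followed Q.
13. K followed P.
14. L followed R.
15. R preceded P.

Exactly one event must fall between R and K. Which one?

Tracing the constraints gives R → P → K, so P sits after R and before K.
No other event is forced both after R and before K.

P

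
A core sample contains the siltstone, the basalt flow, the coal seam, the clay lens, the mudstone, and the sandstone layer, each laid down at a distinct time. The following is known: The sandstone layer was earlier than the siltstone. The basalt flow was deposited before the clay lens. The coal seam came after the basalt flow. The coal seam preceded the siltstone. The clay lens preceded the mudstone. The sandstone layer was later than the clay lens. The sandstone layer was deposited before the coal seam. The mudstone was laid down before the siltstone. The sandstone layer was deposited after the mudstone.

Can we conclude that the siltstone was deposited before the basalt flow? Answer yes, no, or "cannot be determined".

Tracing the constraints gives the basalt flow → the coal seam → the siltstone, so the basalt flow must come before the siltstone.
That means the siltstone cannot be before the basalt flow.

no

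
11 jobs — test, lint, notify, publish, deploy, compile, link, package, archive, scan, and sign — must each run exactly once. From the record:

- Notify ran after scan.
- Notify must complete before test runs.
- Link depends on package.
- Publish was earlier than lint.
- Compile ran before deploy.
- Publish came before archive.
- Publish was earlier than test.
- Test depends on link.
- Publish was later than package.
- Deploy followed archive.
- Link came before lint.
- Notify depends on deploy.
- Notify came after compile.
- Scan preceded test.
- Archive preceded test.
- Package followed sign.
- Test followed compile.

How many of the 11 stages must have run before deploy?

5

Directly stated before deploy: archive and compile.
Package reaches deploy via package → publish → archive → deploy.
Publish reaches deploy via publish → archive → deploy.
Sign reaches deploy via sign → package → publish → archive → deploy.
No chain forces lint (or any of the others) ahead of deploy.
That's archive, compile, package, publish, and sign — 5 in all.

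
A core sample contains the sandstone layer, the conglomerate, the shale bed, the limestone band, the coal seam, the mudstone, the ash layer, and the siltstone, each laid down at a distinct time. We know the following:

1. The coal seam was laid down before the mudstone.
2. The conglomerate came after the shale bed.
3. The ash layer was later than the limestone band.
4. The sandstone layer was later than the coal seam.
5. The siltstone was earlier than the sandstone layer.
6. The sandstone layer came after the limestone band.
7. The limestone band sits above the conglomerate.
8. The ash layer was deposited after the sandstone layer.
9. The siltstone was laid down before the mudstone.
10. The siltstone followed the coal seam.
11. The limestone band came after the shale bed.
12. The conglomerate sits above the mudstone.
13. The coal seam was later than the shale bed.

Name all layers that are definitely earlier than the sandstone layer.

the coal seam, the conglomerate, the limestone band, the mudstone, the shale bed, the siltstone

Directly stated before the sandstone layer: the coal seam, the limestone band, and the siltstone.
The conglomerate reaches the sandstone layer via the conglomerate → the limestone band → the sandstone layer.
The mudstone reaches the sandstone layer via the mudstone → the conglomerate → the limestone band → the sandstone layer.
The shale bed reaches the sandstone layer via the shale bed → the coal seam → the sandstone layer.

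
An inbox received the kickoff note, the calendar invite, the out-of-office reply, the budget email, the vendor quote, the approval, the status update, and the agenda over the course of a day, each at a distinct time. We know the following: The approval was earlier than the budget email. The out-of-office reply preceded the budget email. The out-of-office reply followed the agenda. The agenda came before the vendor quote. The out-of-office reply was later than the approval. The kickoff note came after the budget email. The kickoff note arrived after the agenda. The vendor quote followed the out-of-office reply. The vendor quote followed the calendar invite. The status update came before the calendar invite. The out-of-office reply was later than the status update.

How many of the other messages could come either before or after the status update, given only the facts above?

2

Forced after the status update: the budget email, the calendar invite, the kickoff note, the out-of-office reply, and the vendor quote.
That leaves the agenda and the approval with no forced order relative to the status update — 2.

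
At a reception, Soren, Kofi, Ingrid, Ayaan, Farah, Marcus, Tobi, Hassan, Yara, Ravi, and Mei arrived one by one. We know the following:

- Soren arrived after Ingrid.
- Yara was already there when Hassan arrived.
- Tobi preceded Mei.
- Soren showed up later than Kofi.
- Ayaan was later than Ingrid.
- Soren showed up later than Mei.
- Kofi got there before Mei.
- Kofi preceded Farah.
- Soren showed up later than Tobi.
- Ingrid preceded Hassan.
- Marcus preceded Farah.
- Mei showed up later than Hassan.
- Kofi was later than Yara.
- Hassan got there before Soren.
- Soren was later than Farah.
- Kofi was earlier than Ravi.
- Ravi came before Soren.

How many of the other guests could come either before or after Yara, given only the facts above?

4

Forced after Yara: Farah, Hassan, Kofi, Mei, Ravi, and Soren.
That leaves Ayaan, Ingrid, Marcus, and Tobi with no forced order relative to Yara — 4.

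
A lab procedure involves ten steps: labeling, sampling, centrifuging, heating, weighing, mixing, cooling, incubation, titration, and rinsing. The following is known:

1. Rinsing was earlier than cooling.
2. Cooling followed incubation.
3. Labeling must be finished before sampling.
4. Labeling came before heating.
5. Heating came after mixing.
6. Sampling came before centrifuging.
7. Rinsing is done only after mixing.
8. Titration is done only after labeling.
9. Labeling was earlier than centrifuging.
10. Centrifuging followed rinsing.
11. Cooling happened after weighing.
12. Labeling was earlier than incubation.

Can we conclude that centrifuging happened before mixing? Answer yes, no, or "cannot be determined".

no

Tracing the constraints gives mixing → rinsing → centrifuging, so mixing must come before centrifuging.
That means centrifuging cannot be before mixing.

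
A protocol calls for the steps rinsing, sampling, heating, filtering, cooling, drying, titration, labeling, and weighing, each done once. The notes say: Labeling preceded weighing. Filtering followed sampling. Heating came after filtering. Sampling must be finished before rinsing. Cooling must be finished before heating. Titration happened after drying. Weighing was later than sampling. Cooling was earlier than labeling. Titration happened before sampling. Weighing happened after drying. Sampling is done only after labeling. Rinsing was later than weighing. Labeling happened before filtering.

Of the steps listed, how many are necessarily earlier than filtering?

5

Directly stated before filtering: labeling and sampling.
Cooling reaches filtering via cooling → labeling → filtering.
Drying reaches filtering via drying → titration → sampling → filtering.
Titration reaches filtering via titration → sampling → filtering.
No chain forces heating (or any of the others) ahead of filtering.
That's cooling, drying, labeling, sampling, and titration — 5 in all.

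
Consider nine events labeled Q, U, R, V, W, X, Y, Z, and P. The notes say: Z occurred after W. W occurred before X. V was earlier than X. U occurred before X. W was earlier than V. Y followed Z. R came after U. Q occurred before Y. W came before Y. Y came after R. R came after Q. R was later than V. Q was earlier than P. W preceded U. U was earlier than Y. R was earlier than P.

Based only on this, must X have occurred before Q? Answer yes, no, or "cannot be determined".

No chain of stated constraints runs from X to Q, and none runs from Q to X either.
So the relative order of X and Q is not fixed by the given facts.

cannot be determined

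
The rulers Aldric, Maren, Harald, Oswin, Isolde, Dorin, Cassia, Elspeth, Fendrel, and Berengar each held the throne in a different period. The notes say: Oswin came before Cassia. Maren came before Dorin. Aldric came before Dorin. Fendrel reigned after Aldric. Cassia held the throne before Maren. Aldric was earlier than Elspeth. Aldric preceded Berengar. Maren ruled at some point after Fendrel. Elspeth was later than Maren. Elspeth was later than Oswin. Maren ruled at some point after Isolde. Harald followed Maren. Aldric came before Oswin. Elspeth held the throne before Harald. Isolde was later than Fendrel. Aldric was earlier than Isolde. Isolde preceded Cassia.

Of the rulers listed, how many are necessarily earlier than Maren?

Directly stated before Maren: Cassia, Fendrel, and Isolde.
Aldric reaches Maren via Aldric → Isolde → Maren.
Oswin reaches Maren via Oswin → Cassia → Maren.
No chain forces Elspeth (or any of the others) ahead of Maren.
That's Aldric, Cassia, Fendrel, Isolde, and Oswin — 5 in all.

5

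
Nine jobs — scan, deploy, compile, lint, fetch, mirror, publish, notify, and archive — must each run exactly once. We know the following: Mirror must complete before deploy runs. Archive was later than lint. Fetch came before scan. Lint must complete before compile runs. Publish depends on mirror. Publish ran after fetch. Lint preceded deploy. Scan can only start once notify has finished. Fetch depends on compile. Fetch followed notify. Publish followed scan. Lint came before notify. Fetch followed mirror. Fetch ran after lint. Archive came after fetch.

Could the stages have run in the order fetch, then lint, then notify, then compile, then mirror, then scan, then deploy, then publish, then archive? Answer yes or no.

no

The constraints require compile before fetch, but in the proposed sequence fetch appears ahead of compile. That one violation is enough.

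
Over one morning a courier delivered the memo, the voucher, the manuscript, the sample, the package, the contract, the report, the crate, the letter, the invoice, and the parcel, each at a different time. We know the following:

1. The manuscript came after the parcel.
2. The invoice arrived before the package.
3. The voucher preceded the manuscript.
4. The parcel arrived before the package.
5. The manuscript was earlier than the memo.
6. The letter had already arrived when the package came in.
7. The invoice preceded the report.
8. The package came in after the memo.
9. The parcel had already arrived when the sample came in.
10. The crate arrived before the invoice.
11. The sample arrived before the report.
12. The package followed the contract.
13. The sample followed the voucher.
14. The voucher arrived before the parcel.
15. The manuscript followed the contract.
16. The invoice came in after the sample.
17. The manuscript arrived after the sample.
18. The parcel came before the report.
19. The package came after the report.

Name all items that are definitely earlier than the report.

the crate, the invoice, the parcel, the sample, the voucher

Directly stated before the report: the invoice, the parcel, and the sample.
The crate reaches the report via the crate → the invoice → the report.
The voucher reaches the report via the voucher → the parcel → the report.
No chain forces the contract (or any of the others) ahead of the report.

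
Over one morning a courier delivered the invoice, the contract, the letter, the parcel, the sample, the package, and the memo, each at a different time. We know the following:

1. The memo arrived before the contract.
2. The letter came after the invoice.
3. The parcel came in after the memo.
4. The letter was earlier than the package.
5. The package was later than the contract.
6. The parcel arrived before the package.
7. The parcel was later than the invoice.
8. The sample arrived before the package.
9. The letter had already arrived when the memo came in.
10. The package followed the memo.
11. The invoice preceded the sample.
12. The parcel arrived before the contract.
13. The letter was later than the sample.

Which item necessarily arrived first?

the invoice

The invoice has a chain of constraints placing it before every other item, so the invoice must be first.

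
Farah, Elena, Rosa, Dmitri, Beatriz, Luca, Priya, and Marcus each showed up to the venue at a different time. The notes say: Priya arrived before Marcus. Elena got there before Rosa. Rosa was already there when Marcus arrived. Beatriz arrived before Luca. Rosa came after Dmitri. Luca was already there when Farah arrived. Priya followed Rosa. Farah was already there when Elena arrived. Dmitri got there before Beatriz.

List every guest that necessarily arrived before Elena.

Directly stated before Elena: Farah.
Beatriz reaches Elena via Beatriz → Luca → Farah → Elena.
Dmitri reaches Elena via Dmitri → Beatriz → Luca → Farah → Elena.
Luca reaches Elena via Luca → Farah → Elena.

Beatriz, Dmitri, Farah, Luca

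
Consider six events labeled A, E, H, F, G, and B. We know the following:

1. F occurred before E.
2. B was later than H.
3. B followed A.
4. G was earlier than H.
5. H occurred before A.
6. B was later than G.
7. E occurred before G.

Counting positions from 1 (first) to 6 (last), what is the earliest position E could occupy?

2

F must come before E — 1 forced predecessor.
Nothing else is forced ahead of E, so its earliest slot is position 1 + 1 = 2.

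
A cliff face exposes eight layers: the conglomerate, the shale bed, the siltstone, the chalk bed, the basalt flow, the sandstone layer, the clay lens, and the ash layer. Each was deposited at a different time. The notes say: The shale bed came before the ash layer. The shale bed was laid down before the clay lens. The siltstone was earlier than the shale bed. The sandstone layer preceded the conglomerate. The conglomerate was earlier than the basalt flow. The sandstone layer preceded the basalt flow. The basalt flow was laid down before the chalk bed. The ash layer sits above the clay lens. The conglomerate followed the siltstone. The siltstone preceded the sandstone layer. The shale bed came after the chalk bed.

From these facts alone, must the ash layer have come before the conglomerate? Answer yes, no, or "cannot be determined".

no

Tracing the constraints gives the conglomerate → the basalt flow → the chalk bed → the shale bed → the ash layer, so the conglomerate must come before the ash layer.
That means the ash layer cannot be before the conglomerate.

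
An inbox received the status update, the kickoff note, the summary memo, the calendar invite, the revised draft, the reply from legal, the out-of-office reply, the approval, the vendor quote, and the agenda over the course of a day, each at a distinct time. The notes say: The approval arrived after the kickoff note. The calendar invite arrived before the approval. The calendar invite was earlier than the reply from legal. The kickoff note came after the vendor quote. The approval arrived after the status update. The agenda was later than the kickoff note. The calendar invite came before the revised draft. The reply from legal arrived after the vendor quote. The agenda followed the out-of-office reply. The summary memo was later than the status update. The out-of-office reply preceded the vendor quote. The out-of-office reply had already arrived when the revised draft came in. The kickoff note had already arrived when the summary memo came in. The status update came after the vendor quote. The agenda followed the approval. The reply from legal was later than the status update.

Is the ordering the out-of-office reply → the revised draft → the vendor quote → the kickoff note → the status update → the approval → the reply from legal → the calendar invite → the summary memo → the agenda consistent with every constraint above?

no

The constraints require the calendar invite before the approval, but in the proposed sequence the approval appears ahead of the calendar invite. That one violation is enough.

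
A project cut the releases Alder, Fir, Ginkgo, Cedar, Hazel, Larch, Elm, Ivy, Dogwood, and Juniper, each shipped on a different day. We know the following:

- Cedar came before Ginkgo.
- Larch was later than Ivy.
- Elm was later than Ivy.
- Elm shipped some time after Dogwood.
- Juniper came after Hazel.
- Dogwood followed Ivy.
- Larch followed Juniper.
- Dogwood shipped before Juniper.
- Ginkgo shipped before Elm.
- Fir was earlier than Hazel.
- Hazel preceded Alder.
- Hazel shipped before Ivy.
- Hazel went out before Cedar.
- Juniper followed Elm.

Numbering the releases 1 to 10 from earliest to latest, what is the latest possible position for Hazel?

2

Hazel must come before Alder, Cedar, Dogwood, Elm, Ginkgo, Ivy, Juniper, and Larch — 8 releases forced after it.
Everything else can be placed before Hazel in some valid order, so Hazel can sit as late as position 10 − 8 = 2.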